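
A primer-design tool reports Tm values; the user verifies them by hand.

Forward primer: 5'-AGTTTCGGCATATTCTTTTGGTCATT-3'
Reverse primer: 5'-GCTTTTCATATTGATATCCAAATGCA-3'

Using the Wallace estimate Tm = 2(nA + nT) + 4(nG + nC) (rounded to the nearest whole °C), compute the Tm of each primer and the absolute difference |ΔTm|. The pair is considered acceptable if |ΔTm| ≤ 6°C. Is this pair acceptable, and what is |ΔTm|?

|ΔTm| = 2°C; the pair is acceptable.

Forward: A=4 T=13 G=5 C=4 → Tm = 2·17 + 4·9 = 70°C.
Reverse: A=8 T=10 G=3 C=5 → Tm = 2·18 + 4·8 = 68°C.
|ΔTm| = |70 − 68| = 2°C, ≤ 6°C.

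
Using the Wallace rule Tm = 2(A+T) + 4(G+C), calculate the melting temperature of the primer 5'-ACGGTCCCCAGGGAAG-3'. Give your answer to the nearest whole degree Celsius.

54°C

Base counts: A=4, T=1, G=6, C=5 (length 16).
Tm = 2·(4+1) + 4·(6+5) = 2·5 + 4·11 = 10 + 44 = 54°C.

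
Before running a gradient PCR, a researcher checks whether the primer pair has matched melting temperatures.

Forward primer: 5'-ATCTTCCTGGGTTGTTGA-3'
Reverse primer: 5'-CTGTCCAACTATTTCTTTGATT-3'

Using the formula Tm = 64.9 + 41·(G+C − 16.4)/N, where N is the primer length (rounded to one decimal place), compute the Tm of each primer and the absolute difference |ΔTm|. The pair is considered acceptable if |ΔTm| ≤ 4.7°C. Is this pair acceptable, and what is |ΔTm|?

Forward: G+C = 8, N = 18 → Tm = 64.9 + 41·(8 − 16.4)/18 = 45.8°C.
Reverse: G+C = 7, N = 22 → Tm = 64.9 + 41·(7 − 16.4)/22 = 47.4°C.
|ΔTm| = |45.8 − 47.4| = 1.6°C, ≤ 4.7°C.

|ΔTm| = 1.6°C; the pair is acceptable.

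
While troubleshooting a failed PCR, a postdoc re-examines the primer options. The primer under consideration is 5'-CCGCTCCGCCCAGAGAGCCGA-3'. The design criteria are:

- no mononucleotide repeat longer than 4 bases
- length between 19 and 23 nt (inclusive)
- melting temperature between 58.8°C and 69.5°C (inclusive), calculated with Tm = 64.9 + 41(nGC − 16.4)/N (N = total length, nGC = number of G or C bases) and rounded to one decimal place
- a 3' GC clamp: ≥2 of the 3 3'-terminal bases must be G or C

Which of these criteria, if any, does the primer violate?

Base counts: A=4, T=1, G=6, C=10 (length 21).
homopolymer run: longest run = 3 ✓
length: length 21 ✓
Tm: Tm = 64.9 + 41·(16 − 16.4)/21 = 64.1°C ✓
GC clamp: 3' end CGA has 2 G/C ✓

Meets all criteria.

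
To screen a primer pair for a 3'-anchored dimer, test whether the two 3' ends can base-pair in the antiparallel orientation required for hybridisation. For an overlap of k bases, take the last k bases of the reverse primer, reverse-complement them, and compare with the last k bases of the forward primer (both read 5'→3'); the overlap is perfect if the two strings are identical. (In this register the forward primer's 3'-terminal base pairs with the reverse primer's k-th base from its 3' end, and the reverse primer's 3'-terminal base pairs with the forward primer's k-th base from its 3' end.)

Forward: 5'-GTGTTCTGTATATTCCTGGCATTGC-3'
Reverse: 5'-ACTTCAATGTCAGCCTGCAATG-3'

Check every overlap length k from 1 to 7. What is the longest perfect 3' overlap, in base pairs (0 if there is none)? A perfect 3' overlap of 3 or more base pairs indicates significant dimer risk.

Last 7 bases (5'→3') — forward …GCATTGC, reverse …TGCAATG.
Reverse complement of the reverse primer's last 7 bases: CATTGCA; its first k bases are the reverse complement of the reverse primer's last k bases, so a perfect k-base overlap needs the forward primer's last k bases to equal them.
Comparing (forward last k vs required): k=1: C vs C ✓; k=2: GC vs CA ✗; k=3: TGC vs CAT ✗; k=4: TTGC vs CATT ✗; k=5: ATTGC vs CATTG ✗; k=6: CATTGC vs CATTGC ✓; k=7: GCATTGC vs CATTGCA ✗.
Perfect overlaps at k = 1, 6; the largest is 6.

Longest perfect overlap: 6 complementary base pairs; significant dimer risk (threshold 3).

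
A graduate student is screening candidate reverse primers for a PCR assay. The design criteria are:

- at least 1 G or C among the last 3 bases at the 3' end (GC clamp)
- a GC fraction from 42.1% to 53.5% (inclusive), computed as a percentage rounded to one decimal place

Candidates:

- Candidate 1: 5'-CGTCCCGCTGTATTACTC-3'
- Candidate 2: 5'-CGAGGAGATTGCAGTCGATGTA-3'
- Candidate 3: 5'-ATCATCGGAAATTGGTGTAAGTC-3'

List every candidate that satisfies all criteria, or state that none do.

Candidate 2 only.

Candidate 1 (18 nt, A=2 T=6 G=3 C=7): 3' end CTC has 2 G/C ✓; GC 10/18 = 55.6%, outside 42.1–53.5% ✗ — fails.
Candidate 2 (22 nt, A=6 T=5 G=8 C=3): 3' end GTA has 1 G/C ✓; GC 11/22 = 50.0% ✓ — passes.
Candidate 3 (23 nt, A=7 T=7 G=6 C=3): 3' end GTC has 2 G/C ✓; GC 9/23 = 39.1%, outside 42.1–53.5% ✗ — fails.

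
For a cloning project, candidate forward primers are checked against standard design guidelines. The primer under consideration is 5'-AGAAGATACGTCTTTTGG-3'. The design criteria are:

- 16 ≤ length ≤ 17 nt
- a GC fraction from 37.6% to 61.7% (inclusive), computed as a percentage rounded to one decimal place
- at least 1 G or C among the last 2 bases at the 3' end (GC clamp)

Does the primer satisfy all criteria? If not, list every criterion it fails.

Base counts: A=5, T=6, G=5, C=2 (length 18).
length: length 18, outside 16–17 ✗
GC content: GC 7/18 = 38.9% ✓
GC clamp: 3' end GG has 2 G/C ✓

Fails: length.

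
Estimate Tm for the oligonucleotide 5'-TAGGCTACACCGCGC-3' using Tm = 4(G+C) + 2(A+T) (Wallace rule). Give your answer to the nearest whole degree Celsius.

Base counts: A=3, T=2, G=4, C=6 (length 15).
Tm = 2·(3+2) + 4·(4+6) = 2·5 + 4·10 = 10 + 40 = 50°C.

50°C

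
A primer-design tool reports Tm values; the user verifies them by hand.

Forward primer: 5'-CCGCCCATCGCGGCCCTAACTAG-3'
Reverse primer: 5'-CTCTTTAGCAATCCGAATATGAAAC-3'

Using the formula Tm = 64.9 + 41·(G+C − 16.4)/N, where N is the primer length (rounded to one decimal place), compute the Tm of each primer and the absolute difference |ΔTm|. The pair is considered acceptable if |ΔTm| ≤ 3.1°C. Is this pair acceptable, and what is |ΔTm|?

Forward: G+C = 16, N = 23 → Tm = 64.9 + 41·(16 − 16.4)/23 = 64.2°C.
Reverse: G+C = 9, N = 25 → Tm = 64.9 + 41·(9 − 16.4)/25 = 52.8°C.
|ΔTm| = |64.2 − 52.8| = 11.4°C, > 3.1°C.

|ΔTm| = 11.4°C; the pair is not acceptable.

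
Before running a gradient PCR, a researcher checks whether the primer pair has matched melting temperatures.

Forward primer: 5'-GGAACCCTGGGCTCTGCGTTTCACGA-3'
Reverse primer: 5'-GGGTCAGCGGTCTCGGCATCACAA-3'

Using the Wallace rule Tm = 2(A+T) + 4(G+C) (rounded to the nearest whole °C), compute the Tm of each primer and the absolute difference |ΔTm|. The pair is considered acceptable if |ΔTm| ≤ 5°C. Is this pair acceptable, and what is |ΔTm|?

Forward: A=4 T=6 G=8 C=8 → Tm = 2·10 + 4·16 = 84°C.
Reverse: A=5 T=4 G=8 C=7 → Tm = 2·9 + 4·15 = 78°C.
|ΔTm| = |84 − 78| = 6°C, > 5°C.

|ΔTm| = 6°C; the pair is not acceptable.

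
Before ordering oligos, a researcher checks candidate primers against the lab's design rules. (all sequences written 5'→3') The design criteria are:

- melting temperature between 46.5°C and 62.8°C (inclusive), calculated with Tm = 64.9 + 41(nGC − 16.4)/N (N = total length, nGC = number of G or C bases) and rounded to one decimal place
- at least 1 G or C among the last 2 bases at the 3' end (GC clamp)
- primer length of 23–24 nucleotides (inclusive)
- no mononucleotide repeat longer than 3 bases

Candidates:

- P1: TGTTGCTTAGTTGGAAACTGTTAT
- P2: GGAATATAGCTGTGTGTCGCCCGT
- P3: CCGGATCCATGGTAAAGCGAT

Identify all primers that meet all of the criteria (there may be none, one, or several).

P1 (24 nt, A=5 T=11 G=6 C=2): Tm = 64.9 + 41·(8 − 16.4)/24 = 50.6°C ✓; 3' end AT has 0 G/C, need ≥1 ✗; length 24 ✓; longest run = 3 ✓ — fails.
P2 (24 nt, A=4 T=7 G=8 C=5): Tm = 64.9 + 41·(13 − 16.4)/24 = 59.1°C ✓; 3' end GT has 1 G/C ✓; length 24 ✓; longest run = 3 ✓ — passes.
P3 (21 nt, A=6 T=4 G=6 C=5): Tm = 64.9 + 41·(11 − 16.4)/21 = 54.4°C ✓; 3' end AT has 0 G/C, need ≥1 ✗; length 21, outside 23–24 ✗; longest run = 3 ✓ — fails.

P2 only.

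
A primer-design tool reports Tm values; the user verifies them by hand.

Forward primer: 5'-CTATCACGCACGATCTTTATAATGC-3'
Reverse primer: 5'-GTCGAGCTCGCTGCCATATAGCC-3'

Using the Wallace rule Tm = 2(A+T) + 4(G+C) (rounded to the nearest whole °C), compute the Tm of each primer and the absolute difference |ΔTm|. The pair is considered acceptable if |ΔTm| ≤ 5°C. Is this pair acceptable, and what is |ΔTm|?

Forward: A=7 T=8 G=3 C=7 → Tm = 2·15 + 4·10 = 70°C.
Reverse: A=4 T=5 G=6 C=8 → Tm = 2·9 + 4·14 = 74°C.
|ΔTm| = |70 − 74| = 4°C, ≤ 5°C.

|ΔTm| = 4°C; the pair is acceptable.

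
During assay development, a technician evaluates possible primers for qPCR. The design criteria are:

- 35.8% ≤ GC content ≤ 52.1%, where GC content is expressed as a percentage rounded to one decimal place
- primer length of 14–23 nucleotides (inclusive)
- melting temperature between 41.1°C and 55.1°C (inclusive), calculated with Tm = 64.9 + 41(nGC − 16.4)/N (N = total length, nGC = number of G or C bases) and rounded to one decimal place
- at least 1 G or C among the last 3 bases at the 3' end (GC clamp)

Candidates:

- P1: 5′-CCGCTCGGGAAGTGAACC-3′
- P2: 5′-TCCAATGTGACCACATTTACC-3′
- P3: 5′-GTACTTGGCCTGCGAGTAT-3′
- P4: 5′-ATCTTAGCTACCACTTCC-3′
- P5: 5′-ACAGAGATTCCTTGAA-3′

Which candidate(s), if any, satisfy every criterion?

P2 and P4.

P1 (18 nt, A=4 T=2 G=6 C=6): GC 12/18 = 66.7%, outside 35.8–52.1% ✗; length 18 ✓; Tm = 64.9 + 41·(12 − 16.4)/18 = 54.9°C ✓; 3' end ACC has 2 G/C ✓ — fails.
P2 (21 nt, A=6 T=6 G=2 C=7): GC 9/21 = 42.9% ✓; length 21 ✓; Tm = 64.9 + 41·(9 − 16.4)/21 = 50.5°C ✓; 3' end ACC has 2 G/C ✓ — passes.
P3 (19 nt, A=3 T=6 G=6 C=4): GC 10/19 = 52.6%, outside 35.8–52.1% ✗; length 19 ✓; Tm = 64.9 + 41·(10 − 16.4)/19 = 51.1°C ✓; 3' end TAT has 0 G/C, need ≥1 ✗ — fails.
P4 (18 nt, A=4 T=6 G=1 C=7): GC 8/18 = 44.4% ✓; length 18 ✓; Tm = 64.9 + 41·(8 − 16.4)/18 = 45.8°C ✓; 3' end TCC has 2 G/C ✓ — passes.
P5 (16 nt, A=6 T=4 G=3 C=3): GC 6/16 = 37.5% ✓; length 16 ✓; Tm = 64.9 + 41·(6 − 16.4)/16 = 38.3°C, outside 41.1–55.1°C ✗; 3' end GAA has 1 G/C ✓ — fails.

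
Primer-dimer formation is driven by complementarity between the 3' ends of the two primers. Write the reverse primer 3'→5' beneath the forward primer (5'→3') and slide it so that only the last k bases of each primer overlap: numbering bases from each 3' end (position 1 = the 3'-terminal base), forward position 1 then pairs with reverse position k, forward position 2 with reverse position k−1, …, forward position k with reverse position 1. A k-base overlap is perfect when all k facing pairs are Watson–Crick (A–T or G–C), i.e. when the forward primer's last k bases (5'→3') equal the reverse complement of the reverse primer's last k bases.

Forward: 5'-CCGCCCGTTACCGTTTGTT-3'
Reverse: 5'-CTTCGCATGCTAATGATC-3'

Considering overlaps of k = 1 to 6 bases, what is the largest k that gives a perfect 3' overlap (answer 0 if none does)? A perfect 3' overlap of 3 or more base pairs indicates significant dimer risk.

Longest perfect overlap: 0 complementary base pairs; below the dimer-risk threshold (threshold 3).

Last 6 bases (5'→3') — forward …TTTGTT, reverse …ATGATC.
Reverse complement of the reverse primer's last 6 bases: GATCAT; its first k bases are the reverse complement of the reverse primer's last k bases, so a perfect k-base overlap needs the forward primer's last k bases to equal them.
Comparing (forward last k vs required): k=1: T vs G ✗; k=2: TT vs GA ✗; k=3: GTT vs GAT ✗; k=4: TGTT vs GATC ✗; k=5: TTGTT vs GATCA ✗; k=6: TTTGTT vs GATCAT ✗.
No overlap length from 1 to 6 is perfect, so the longest perfect 3' overlap is 0.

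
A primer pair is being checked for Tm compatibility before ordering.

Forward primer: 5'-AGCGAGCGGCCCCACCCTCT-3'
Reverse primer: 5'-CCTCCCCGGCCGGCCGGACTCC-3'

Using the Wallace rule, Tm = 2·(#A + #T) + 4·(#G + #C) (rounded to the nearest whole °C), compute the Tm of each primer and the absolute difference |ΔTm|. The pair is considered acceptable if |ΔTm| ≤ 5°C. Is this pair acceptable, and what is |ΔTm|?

|ΔTm| = 12°C; the pair is not acceptable.

Forward: A=3 T=2 G=5 C=10 → Tm = 2·5 + 4·15 = 70°C.
Reverse: A=1 T=2 G=6 C=13 → Tm = 2·3 + 4·19 = 82°C.
|ΔTm| = |70 − 82| = 12°C, > 5°C.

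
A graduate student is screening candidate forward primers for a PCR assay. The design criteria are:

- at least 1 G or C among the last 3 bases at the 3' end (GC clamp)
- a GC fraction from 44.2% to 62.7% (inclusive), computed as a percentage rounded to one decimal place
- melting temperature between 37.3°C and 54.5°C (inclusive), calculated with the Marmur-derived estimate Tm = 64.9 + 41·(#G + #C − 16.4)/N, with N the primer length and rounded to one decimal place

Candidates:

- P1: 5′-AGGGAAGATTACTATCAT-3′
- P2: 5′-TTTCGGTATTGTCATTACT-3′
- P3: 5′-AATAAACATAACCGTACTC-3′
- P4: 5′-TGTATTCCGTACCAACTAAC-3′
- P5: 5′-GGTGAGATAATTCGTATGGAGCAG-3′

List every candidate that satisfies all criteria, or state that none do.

None of the candidates satisfy all criteria.

P1 (18 nt, A=7 T=5 G=4 C=2): 3' end CAT has 1 G/C ✓; GC 6/18 = 33.3%, outside 44.2–62.7% ✗; Tm = 64.9 + 41·(6 − 16.4)/18 = 41.2°C ✓ — fails.
P2 (19 nt, A=3 T=10 G=3 C=3): 3' end ACT has 1 G/C ✓; GC 6/19 = 31.6%, outside 44.2–62.7% ✗; Tm = 64.9 + 41·(6 − 16.4)/19 = 42.5°C ✓ — fails.
P3 (19 nt, A=9 T=4 G=1 C=5): 3' end CTC has 2 G/C ✓; GC 6/19 = 31.6%, outside 44.2–62.7% ✗; Tm = 64.9 + 41·(6 − 16.4)/19 = 42.5°C ✓ — fails.
P4 (20 nt, A=6 T=6 G=2 C=6): 3' end AAC has 1 G/C ✓; GC 8/20 = 40.0%, outside 44.2–62.7% ✗; Tm = 64.9 + 41·(8 − 16.4)/20 = 47.7°C ✓ — fails.
P5 (24 nt, A=7 T=6 G=9 C=2): 3' end CAG has 2 G/C ✓; GC 11/24 = 45.8% ✓; Tm = 64.9 + 41·(11 − 16.4)/24 = 55.7°C, outside 37.3–54.5°C ✗ — fails.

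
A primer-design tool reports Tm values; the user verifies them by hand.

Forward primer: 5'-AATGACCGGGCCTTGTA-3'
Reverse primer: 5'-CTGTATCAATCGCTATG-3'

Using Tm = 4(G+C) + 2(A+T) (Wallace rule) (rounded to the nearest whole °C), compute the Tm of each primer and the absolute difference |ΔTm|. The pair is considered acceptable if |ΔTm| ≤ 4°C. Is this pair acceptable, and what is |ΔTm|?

|ΔTm| = 4°C; the pair is acceptable.

Forward: A=4 T=4 G=5 C=4 → Tm = 2·8 + 4·9 = 52°C.
Reverse: A=4 T=6 G=3 C=4 → Tm = 2·10 + 4·7 = 48°C.
|ΔTm| = |52 − 48| = 4°C, ≤ 4°C.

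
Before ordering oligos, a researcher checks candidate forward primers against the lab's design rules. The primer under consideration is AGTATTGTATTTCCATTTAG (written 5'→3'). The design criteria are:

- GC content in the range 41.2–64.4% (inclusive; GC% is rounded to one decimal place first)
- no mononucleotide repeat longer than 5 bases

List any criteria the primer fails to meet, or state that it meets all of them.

Base counts: A=5, T=10, G=3, C=2 (length 20).
GC content: GC 5/20 = 25.0%, outside 41.2–64.4% ✗
homopolymer run: longest run = 3 ✓

Fails: GC content.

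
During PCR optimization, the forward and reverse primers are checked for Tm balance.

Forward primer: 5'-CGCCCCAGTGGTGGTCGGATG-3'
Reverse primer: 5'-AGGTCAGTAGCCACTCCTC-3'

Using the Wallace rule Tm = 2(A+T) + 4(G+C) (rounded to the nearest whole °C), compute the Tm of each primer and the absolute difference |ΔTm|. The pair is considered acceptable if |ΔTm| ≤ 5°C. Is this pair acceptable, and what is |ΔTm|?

Forward: A=2 T=4 G=9 C=6 → Tm = 2·6 + 4·15 = 72°C.
Reverse: A=4 T=4 G=4 C=7 → Tm = 2·8 + 4·11 = 60°C.
|ΔTm| = |72 − 60| = 12°C, > 5°C.

|ΔTm| = 12°C; the pair is not acceptable.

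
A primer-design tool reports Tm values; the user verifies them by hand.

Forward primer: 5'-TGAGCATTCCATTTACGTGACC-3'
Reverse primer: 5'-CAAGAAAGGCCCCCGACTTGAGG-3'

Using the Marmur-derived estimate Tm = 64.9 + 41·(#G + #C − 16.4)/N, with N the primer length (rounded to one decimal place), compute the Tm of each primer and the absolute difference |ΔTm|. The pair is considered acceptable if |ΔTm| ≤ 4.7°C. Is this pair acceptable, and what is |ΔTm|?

|ΔTm| = 7.6°C; the pair is not acceptable.

Forward: G+C = 10, N = 22 → Tm = 64.9 + 41·(10 − 16.4)/22 = 53.0°C.
Reverse: G+C = 14, N = 23 → Tm = 64.9 + 41·(14 − 16.4)/23 = 60.6°C.
|ΔTm| = |53.0 − 60.6| = 7.6°C, > 4.7°C.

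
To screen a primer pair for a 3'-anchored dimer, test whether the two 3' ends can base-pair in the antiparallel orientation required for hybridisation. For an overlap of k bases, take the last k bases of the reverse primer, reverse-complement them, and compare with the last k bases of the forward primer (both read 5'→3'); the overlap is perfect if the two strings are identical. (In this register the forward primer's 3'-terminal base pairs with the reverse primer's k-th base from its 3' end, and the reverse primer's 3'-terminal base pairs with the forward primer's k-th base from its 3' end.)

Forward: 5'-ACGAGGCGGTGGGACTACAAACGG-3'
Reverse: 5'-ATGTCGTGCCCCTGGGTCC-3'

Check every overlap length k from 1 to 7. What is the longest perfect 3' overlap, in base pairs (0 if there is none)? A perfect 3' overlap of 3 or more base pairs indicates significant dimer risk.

Last 7 bases (5'→3') — forward …CAAACGG, reverse …TGGGTCC.
Reverse complement of the reverse primer's last 7 bases: GGACCCA; its first k bases are the reverse complement of the reverse primer's last k bases, so a perfect k-base overlap needs the forward primer's last k bases to equal them.
Comparing (forward last k vs required): k=1: G vs G ✓; k=2: GG vs GG ✓; k=3: CGG vs GGA ✗; k=4: ACGG vs GGAC ✗; k=5: AACGG vs GGACC ✗; k=6: AAACGG vs GGACCC ✗; k=7: CAAACGG vs GGACCCA ✗.
Perfect overlaps at k = 1, 2; the largest is 2.

Longest perfect overlap: 2 complementary base pairs; below the dimer-risk threshold (threshold 3).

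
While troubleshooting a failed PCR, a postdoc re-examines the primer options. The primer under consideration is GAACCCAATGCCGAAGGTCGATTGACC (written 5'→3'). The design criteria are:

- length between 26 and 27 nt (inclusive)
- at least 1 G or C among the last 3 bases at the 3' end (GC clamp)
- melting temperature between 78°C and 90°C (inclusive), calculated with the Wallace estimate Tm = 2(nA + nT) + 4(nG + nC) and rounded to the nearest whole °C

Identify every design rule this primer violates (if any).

Base counts: A=8, T=4, G=7, C=8 (length 27).
length: length 27 ✓
GC clamp: 3' end ACC has 2 G/C ✓
Tm: Tm = 2·12 + 4·15 = 84°C ✓

Meets all criteria.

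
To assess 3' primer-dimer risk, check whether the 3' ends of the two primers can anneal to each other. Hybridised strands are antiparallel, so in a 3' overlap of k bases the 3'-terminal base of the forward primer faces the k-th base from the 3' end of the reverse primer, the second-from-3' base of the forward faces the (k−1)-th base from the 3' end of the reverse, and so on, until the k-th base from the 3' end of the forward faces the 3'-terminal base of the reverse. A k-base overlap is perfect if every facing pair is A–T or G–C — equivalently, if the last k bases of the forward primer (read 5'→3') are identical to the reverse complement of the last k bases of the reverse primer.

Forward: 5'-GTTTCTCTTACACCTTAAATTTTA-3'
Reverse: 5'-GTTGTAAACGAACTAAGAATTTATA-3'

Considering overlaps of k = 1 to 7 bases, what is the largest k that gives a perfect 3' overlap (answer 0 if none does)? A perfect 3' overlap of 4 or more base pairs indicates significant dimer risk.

Longest perfect overlap: 2 complementary base pairs; below the dimer-risk threshold (threshold 4).

Last 7 bases (5'→3') — forward …AATTTTA, reverse …ATTTATA.
Reverse complement of the reverse primer's last 7 bases: TATAAAT; its first k bases are the reverse complement of the reverse primer's last k bases, so a perfect k-base overlap needs the forward primer's last k bases to equal them.
Comparing (forward last k vs required): k=1: A vs T ✗; k=2: TA vs TA ✓; k=3: TTA vs TAT ✗; k=4: TTTA vs TATA ✗; k=5: TTTTA vs TATAA ✗; k=6: ATTTTA vs TATAAA ✗; k=7: AATTTTA vs TATAAAT ✗.
Only k = 2 is perfect, so the longest perfect 3' overlap is 2.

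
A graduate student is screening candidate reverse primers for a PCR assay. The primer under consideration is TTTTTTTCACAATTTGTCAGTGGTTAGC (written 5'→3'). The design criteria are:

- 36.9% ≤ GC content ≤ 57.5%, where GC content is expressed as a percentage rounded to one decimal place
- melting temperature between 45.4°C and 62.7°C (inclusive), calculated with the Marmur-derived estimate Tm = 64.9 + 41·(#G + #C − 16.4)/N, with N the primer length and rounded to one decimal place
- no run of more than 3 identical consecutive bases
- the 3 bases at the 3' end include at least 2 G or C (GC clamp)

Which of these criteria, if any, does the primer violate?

Base counts: A=5, T=14, G=5, C=4 (length 28).
GC content: GC 9/28 = 32.1%, outside 36.9–57.5% ✗
Tm: Tm = 64.9 + 41·(9 − 16.4)/28 = 54.1°C ✓
homopolymer run: longest run = 7, exceeds 3 ✗
GC clamp: 3' end AGC has 2 G/C ✓

Fails: GC content, homopolymer run.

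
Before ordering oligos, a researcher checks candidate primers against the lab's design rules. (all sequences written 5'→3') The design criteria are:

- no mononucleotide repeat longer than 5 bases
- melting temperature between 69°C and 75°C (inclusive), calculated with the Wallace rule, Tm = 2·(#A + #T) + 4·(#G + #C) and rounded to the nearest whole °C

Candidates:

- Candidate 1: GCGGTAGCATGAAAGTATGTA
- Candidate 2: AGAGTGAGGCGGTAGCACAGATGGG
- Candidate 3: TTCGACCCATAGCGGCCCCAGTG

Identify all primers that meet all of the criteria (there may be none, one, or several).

Candidate 1 (21 nt, A=7 T=5 G=7 C=2): longest run = 3 ✓; Tm = 2·12 + 4·9 = 60°C, outside 69–75°C ✗ — fails.
Candidate 2 (25 nt, A=7 T=3 G=12 C=3): longest run = 3 ✓; Tm = 2·10 + 4·15 = 80°C, outside 69–75°C ✗ — fails.
Candidate 3 (23 nt, A=4 T=4 G=6 C=9): longest run = 4 ✓; Tm = 2·8 + 4·15 = 76°C, outside 69–75°C ✗ — fails.

None of the candidates satisfy all criteria.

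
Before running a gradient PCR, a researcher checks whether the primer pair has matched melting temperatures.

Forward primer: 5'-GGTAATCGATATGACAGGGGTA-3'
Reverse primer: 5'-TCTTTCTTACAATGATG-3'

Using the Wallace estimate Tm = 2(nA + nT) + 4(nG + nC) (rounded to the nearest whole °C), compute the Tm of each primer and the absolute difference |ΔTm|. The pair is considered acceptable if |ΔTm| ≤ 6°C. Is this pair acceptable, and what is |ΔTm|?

|ΔTm| = 20°C; the pair is not acceptable.

Forward: A=7 T=5 G=8 C=2 → Tm = 2·12 + 4·10 = 64°C.
Reverse: A=4 T=8 G=2 C=3 → Tm = 2·12 + 4·5 = 44°C.
|ΔTm| = |64 − 44| = 20°C, > 6°C.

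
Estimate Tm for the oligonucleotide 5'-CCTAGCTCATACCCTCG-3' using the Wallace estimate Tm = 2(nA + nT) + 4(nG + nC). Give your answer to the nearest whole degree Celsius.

54°C

Base counts: A=3, T=4, G=2, C=8 (length 17).
Tm = 2·(3+4) + 4·(2+8) = 2·7 + 4·10 = 14 + 40 = 54°C.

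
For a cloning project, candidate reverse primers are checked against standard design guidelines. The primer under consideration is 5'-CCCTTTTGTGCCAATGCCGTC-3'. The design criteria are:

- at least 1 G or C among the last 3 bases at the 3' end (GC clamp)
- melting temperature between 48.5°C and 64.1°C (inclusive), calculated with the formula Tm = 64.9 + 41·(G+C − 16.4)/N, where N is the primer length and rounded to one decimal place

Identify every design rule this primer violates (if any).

Base counts: A=2, T=7, G=4, C=8 (length 21).
GC clamp: 3' end GTC has 2 G/C ✓
Tm: Tm = 64.9 + 41·(12 − 16.4)/21 = 56.3°C ✓

Meets all criteria.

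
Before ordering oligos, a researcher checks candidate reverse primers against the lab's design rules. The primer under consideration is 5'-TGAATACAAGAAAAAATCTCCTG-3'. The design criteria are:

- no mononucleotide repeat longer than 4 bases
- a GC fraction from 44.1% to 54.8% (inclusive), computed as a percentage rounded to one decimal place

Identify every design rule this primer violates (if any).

Base counts: A=11, T=5, G=3, C=4 (length 23).
homopolymer run: longest run = 6, exceeds 4 ✗
GC content: GC 7/23 = 30.4%, outside 44.1–54.8% ✗

Fails: homopolymer run, GC content.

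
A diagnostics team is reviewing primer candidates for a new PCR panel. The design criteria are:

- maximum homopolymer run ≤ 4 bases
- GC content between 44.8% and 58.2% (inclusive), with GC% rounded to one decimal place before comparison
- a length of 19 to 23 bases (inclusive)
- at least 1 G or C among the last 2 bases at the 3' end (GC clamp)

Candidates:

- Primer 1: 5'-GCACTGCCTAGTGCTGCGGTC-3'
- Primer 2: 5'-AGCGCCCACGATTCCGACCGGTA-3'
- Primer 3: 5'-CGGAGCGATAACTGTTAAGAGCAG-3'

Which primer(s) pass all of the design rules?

None of the candidates satisfy all criteria.

Primer 1 (21 nt, A=2 T=5 G=7 C=7): longest run = 2 ✓; GC 14/21 = 66.7%, outside 44.8–58.2% ✗; length 21 ✓; 3' end TC has 1 G/C ✓ — fails.
Primer 2 (23 nt, A=5 T=3 G=6 C=9): longest run = 3 ✓; GC 15/23 = 65.2%, outside 44.8–58.2% ✗; length 23 ✓; 3' end TA has 0 G/C, need ≥1 ✗ — fails.
Primer 3 (24 nt, A=8 T=4 G=8 C=4): longest run = 2 ✓; GC 12/24 = 50.0% ✓; length 24, outside 19–23 ✗; 3' end AG has 1 G/C ✓ — fails.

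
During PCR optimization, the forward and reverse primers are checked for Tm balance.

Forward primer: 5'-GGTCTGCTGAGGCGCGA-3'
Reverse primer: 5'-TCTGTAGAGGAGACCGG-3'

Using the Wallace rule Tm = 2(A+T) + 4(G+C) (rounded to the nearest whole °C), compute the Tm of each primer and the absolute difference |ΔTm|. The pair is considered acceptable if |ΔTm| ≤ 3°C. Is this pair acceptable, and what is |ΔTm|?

Forward: A=2 T=3 G=8 C=4 → Tm = 2·5 + 4·12 = 58°C.
Reverse: A=4 T=3 G=7 C=3 → Tm = 2·7 + 4·10 = 54°C.
|ΔTm| = |58 − 54| = 4°C, > 3°C.

|ΔTm| = 4°C; the pair is not acceptable.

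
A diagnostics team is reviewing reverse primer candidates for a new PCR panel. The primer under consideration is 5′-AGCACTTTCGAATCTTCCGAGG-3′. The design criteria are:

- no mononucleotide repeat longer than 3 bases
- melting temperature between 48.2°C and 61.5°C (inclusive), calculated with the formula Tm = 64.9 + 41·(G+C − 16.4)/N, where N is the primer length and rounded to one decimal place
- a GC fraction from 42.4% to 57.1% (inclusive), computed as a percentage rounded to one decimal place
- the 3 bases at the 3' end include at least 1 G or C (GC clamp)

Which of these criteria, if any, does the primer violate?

Base counts: A=5, T=6, G=5, C=6 (length 22).
homopolymer run: longest run = 3 ✓
Tm: Tm = 64.9 + 41·(11 − 16.4)/22 = 54.8°C ✓
GC content: GC 11/22 = 50.0% ✓
GC clamp: 3' end AGG has 2 G/C ✓

Meets all criteria.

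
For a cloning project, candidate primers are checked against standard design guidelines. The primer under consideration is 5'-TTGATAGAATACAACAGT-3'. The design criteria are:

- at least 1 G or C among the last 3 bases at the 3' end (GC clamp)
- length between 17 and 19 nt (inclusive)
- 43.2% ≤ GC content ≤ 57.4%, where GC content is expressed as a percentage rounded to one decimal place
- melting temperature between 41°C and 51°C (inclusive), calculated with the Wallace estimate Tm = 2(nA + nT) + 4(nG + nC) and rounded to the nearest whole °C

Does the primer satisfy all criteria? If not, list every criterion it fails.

Fails: GC content.

Base counts: A=8, T=5, G=3, C=2 (length 18).
GC clamp: 3' end AGT has 1 G/C ✓
length: length 18 ✓
GC content: GC 5/18 = 27.8%, outside 43.2–57.4% ✗
Tm: Tm = 2·13 + 4·5 = 46°C ✓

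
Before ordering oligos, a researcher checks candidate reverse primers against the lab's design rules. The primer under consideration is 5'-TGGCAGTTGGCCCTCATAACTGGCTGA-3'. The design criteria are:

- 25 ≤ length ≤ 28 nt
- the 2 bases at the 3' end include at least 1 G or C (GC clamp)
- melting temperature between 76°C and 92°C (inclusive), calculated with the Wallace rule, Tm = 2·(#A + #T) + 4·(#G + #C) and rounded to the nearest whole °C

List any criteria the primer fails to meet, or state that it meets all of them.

Meets all criteria.

Base counts: A=5, T=7, G=8, C=7 (length 27).
length: length 27 ✓
GC clamp: 3' end GA has 1 G/C ✓
Tm: Tm = 2·12 + 4·15 = 84°C ✓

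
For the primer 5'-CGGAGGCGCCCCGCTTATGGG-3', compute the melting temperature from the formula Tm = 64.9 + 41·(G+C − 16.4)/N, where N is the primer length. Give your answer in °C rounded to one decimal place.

64.1°C

Base counts: A=2, T=3, G=9, C=7; G+C = 16, N = 21.
Tm = 64.9 + 41·(16 − 16.4)/21 = 64.9 + -16.40/21 = 64.1°C.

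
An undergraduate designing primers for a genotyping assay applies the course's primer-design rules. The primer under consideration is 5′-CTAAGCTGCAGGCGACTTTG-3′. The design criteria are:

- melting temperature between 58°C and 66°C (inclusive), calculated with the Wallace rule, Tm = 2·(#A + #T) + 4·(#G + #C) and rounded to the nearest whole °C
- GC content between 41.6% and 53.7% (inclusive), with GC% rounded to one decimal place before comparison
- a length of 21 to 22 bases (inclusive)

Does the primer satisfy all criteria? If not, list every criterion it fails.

Base counts: A=4, T=5, G=6, C=5 (length 20).
Tm: Tm = 2·9 + 4·11 = 62°C ✓
GC content: GC 11/20 = 55.0%, outside 41.6–53.7% ✗
length: length 20, outside 21–22 ✗

Fails: GC content, length.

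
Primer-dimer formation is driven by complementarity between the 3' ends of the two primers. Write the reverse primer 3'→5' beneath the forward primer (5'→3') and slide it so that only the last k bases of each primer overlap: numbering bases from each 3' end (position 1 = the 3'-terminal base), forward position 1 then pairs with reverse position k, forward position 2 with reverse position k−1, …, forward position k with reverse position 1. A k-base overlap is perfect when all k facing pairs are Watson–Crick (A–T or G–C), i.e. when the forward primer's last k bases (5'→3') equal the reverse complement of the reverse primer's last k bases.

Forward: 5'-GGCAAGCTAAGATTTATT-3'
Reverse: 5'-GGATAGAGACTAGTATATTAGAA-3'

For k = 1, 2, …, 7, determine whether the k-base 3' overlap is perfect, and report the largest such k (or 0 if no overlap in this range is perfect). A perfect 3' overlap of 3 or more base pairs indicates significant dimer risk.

Last 7 bases (5'→3') — forward …ATTTATT, reverse …ATTAGAA.
Reverse complement of the reverse primer's last 7 bases: TTCTAAT; its first k bases are the reverse complement of the reverse primer's last k bases, so a perfect k-base overlap needs the forward primer's last k bases to equal them.
Comparing (forward last k vs required): k=1: T vs T ✓; k=2: TT vs TT ✓; k=3: ATT vs TTC ✗; k=4: TATT vs TTCT ✗; k=5: TTATT vs TTCTA ✗; k=6: TTTATT vs TTCTAA ✗; k=7: ATTTATT vs TTCTAAT ✗.
Perfect overlaps at k = 1, 2; the largest is 2.

Longest perfect overlap: 2 complementary base pairs; below the dimer-risk threshold (threshold 3).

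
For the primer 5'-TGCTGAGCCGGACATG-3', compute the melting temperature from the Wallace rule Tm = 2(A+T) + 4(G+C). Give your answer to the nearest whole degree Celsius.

52°C

Base counts: A=3, T=3, G=6, C=4 (length 16).
Tm = 2·(3+3) + 4·(6+4) = 2·6 + 4·10 = 12 + 40 = 52°C.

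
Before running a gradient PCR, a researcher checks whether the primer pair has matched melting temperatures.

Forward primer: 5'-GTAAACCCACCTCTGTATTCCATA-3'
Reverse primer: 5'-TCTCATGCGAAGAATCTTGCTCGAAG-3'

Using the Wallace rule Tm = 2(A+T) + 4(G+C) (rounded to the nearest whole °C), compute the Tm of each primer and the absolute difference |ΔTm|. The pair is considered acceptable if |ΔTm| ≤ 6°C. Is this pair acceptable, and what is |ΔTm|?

|ΔTm| = 8°C; the pair is not acceptable.

Forward: A=7 T=7 G=2 C=8 → Tm = 2·14 + 4·10 = 68°C.
Reverse: A=7 T=7 G=6 C=6 → Tm = 2·14 + 4·12 = 76°C.
|ΔTm| = |68 − 76| = 8°C, > 6°C.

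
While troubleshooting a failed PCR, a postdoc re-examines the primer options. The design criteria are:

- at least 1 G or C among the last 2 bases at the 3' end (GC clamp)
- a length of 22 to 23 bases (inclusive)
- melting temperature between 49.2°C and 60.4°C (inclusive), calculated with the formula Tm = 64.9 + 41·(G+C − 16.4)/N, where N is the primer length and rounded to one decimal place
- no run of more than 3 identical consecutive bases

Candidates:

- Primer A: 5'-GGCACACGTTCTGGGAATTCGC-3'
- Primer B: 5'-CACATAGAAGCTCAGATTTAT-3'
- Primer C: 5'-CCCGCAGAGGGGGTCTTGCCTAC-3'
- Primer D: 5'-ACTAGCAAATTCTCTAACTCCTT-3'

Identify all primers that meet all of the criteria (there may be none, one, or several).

Primer A only.

Primer A (22 nt, A=4 T=5 G=7 C=6): 3' end GC has 2 G/C ✓; length 22 ✓; Tm = 64.9 + 41·(13 − 16.4)/22 = 58.6°C ✓; longest run = 3 ✓ — passes.
Primer B (21 nt, A=8 T=6 G=3 C=4): 3' end AT has 0 G/C, need ≥1 ✗; length 21, outside 22–23 ✗; Tm = 64.9 + 41·(7 − 16.4)/21 = 46.5°C, outside 49.2–60.4°C ✗; longest run = 3 ✓ — fails.
Primer C (23 nt, A=3 T=4 G=8 C=8): 3' end AC has 1 G/C ✓; length 23 ✓; Tm = 64.9 + 41·(16 − 16.4)/23 = 64.2°C, outside 49.2–60.4°C ✗; longest run = 5, exceeds 3 ✗ — fails.
Primer D (23 nt, A=7 T=8 G=1 C=7): 3' end TT has 0 G/C, need ≥1 ✗; length 23 ✓; Tm = 64.9 + 41·(8 − 16.4)/23 = 49.9°C ✓; longest run = 3 ✓ — fails.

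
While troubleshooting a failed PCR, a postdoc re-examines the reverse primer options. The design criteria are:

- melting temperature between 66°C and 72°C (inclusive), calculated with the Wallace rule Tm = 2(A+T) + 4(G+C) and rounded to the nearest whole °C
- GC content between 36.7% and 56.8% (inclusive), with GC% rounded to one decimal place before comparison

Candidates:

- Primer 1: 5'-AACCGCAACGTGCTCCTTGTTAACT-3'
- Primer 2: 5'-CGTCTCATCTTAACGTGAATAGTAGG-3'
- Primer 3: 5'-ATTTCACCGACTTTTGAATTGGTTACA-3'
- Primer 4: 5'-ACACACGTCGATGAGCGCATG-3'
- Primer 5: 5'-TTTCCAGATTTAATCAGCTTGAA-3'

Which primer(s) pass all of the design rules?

None of the candidates satisfy all criteria.

Primer 1 (25 nt, A=6 T=7 G=4 C=8): Tm = 2·13 + 4·12 = 74°C, outside 66–72°C ✗; GC 12/25 = 48.0% ✓ — fails.
Primer 2 (26 nt, A=7 T=8 G=6 C=5): Tm = 2·15 + 4·11 = 74°C, outside 66–72°C ✗; GC 11/26 = 42.3% ✓ — fails.
Primer 3 (27 nt, A=7 T=11 G=4 C=5): Tm = 2·18 + 4·9 = 72°C ✓; GC 9/27 = 33.3%, outside 36.7–56.8% ✗ — fails.
Primer 4 (21 nt, A=6 T=3 G=6 C=6): Tm = 2·9 + 4·12 = 66°C ✓; GC 12/21 = 57.1%, outside 36.7–56.8% ✗ — fails.
Primer 5 (23 nt, A=7 T=9 G=3 C=4): Tm = 2·16 + 4·7 = 60°C, outside 66–72°C ✗; GC 7/23 = 30.4%, outside 36.7–56.8% ✗ — fails.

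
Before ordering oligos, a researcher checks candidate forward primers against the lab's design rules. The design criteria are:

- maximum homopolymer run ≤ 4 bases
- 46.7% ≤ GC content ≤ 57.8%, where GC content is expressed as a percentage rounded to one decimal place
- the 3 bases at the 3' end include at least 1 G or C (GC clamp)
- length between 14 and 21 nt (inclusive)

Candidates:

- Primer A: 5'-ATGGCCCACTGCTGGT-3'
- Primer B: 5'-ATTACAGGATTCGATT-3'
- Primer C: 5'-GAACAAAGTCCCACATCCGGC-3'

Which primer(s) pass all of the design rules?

Primer C only.

Primer A (16 nt, A=2 T=4 G=5 C=5): longest run = 3 ✓; GC 10/16 = 62.5%, outside 46.7–57.8% ✗; 3' end GGT has 2 G/C ✓; length 16 ✓ — fails.
Primer B (16 nt, A=5 T=6 G=3 C=2): longest run = 2 ✓; GC 5/16 = 31.3%, outside 46.7–57.8% ✗; 3' end ATT has 0 G/C, need ≥1 ✗; length 16 ✓ — fails.
Primer C (21 nt, A=7 T=2 G=4 C=8): longest run = 3 ✓; GC 12/21 = 57.1% ✓; 3' end GGC has 3 G/C ✓; length 21 ✓ — passes.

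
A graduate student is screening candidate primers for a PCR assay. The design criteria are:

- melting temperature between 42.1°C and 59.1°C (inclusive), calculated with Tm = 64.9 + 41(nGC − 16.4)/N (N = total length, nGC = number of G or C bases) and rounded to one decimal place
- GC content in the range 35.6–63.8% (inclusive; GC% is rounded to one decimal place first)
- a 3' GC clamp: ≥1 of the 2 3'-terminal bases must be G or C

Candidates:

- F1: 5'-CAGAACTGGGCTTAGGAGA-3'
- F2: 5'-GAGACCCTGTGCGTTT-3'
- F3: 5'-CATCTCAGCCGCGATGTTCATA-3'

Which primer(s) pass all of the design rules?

F1 only.

F1 (19 nt, A=6 T=3 G=7 C=3): Tm = 64.9 + 41·(10 − 16.4)/19 = 51.1°C ✓; GC 10/19 = 52.6% ✓; 3' end GA has 1 G/C ✓ — passes.
F2 (16 nt, A=2 T=5 G=5 C=4): Tm = 64.9 + 41·(9 − 16.4)/16 = 45.9°C ✓; GC 9/16 = 56.3% ✓; 3' end TT has 0 G/C, need ≥1 ✗ — fails.
F3 (22 nt, A=5 T=6 G=4 C=7): Tm = 64.9 + 41·(11 − 16.4)/22 = 54.8°C ✓; GC 11/22 = 50.0% ✓; 3' end TA has 0 G/C, need ≥1 ✗ — fails.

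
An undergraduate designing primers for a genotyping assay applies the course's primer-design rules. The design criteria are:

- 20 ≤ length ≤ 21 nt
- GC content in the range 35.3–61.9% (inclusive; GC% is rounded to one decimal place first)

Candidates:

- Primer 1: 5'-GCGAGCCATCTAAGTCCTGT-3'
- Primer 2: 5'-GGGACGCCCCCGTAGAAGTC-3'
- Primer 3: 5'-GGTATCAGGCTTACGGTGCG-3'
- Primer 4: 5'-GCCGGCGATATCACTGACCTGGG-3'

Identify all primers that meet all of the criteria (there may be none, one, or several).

Primer 1 and Primer 3.

Primer 1 (20 nt, A=4 T=5 G=5 C=6): length 20 ✓; GC 11/20 = 55.0% ✓ — passes.
Primer 2 (20 nt, A=4 T=2 G=7 C=7): length 20 ✓; GC 14/20 = 70.0%, outside 35.3–61.9% ✗ — fails.
Primer 3 (20 nt, A=3 T=5 G=8 C=4): length 20 ✓; GC 12/20 = 60.0% ✓ — passes.
Primer 4 (23 nt, A=4 T=4 G=8 C=7): length 23, outside 20–21 ✗; GC 15/23 = 65.2%, outside 35.3–61.9% ✗ — fails.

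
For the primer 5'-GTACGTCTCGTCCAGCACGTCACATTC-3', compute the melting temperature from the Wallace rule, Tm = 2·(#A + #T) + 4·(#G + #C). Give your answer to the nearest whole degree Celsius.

Base counts: A=5, T=7, G=5, C=10 (length 27).
Tm = 2·(5+7) + 4·(5+10) = 2·12 + 4·15 = 24 + 60 = 84°C.

84°C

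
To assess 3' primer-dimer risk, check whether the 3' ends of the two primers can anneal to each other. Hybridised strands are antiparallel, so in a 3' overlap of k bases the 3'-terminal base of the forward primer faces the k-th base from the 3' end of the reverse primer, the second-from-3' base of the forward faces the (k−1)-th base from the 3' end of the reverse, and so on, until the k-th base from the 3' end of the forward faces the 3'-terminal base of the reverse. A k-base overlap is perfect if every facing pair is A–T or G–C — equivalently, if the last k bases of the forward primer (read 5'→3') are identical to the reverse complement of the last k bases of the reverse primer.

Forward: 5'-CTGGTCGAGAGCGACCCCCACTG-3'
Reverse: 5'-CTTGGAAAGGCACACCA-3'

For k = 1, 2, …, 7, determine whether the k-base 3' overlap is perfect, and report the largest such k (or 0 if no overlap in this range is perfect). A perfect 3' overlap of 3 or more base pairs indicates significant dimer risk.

Longest perfect overlap: 2 complementary base pairs; below the dimer-risk threshold (threshold 3).

Last 7 bases (5'→3') — forward …CCCACTG, reverse …CACACCA.
Reverse complement of the reverse primer's last 7 bases: TGGTGTG; its first k bases are the reverse complement of the reverse primer's last k bases, so a perfect k-base overlap needs the forward primer's last k bases to equal them.
Comparing (forward last k vs required): k=1: G vs T ✗; k=2: TG vs TG ✓; k=3: CTG vs TGG ✗; k=4: ACTG vs TGGT ✗; k=5: CACTG vs TGGTG ✗; k=6: CCACTG vs TGGTGT ✗; k=7: CCCACTG vs TGGTGTG ✗.
Only k = 2 is perfect, so the longest perfect 3' overlap is 2.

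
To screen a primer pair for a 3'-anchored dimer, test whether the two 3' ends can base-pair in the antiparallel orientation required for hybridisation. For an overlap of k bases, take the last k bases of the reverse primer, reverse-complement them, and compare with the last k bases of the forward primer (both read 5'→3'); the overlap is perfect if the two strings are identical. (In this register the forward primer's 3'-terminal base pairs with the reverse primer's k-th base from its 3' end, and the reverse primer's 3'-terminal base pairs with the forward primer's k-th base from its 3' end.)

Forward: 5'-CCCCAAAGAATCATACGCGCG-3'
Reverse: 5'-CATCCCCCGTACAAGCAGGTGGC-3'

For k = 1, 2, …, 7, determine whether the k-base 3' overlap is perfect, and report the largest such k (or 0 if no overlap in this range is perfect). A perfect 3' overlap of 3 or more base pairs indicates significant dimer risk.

Last 7 bases (5'→3') — forward …ACGCGCG, reverse …AGGTGGC.
Reverse complement of the reverse primer's last 7 bases: GCCACCT; its first k bases are the reverse complement of the reverse primer's last k bases, so a perfect k-base overlap needs the forward primer's last k bases to equal them.
Comparing (forward last k vs required): k=1: G vs G ✓; k=2: CG vs GC ✗; k=3: GCG vs GCC ✗; k=4: CGCG vs GCCA ✗; k=5: GCGCG vs GCCAC ✗; k=6: CGCGCG vs GCCACC ✗; k=7: ACGCGCG vs GCCACCT ✗.
Only k = 1 is perfect, so the longest perfect 3' overlap is 1.

Longest perfect overlap: 1 complementary base pair; below the dimer-risk threshold (threshold 3).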